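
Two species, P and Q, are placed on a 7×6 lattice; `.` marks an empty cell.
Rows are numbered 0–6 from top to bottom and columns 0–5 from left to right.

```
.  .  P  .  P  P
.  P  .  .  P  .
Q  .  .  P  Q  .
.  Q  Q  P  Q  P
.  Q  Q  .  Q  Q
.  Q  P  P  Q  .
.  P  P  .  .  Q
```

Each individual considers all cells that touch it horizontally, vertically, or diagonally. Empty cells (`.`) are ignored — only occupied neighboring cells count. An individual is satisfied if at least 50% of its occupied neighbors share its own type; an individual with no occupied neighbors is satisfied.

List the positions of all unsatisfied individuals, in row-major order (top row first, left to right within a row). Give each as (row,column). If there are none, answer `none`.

(2,3), (2,4), (3,3), (3,5), (5,1), (5,3)

(0,2)P 1/1 satisfied
(0,4)P 2/2 satisfied
(0,5)P 2/2 satisfied
(1,1)P 1/2 satisfied
(1,4)P 3/4 satisfied
(2,0)Q 1/2 satisfied
(2,3)P 2/5 not
(2,4)Q 1/5 not
(3,1)Q 4/4 satisfied
(3,2)Q 3/5 satisfied
(3,3)P 1/6 not
(3,4)Q 3/6 satisfied
(3,5)P 0/4 not
(4,1)Q 4/5 satisfied
(4,2)Q 4/7 satisfied
(4,4)Q 3/6 satisfied
(4,5)Q 3/4 satisfied
(5,1)Q 2/5 not
(5,2)P 3/6 satisfied
(5,3)P 2/5 not
(5,4)Q 3/4 satisfied
(6,1)P 2/3 satisfied
(6,2)P 3/4 satisfied
(6,5)Q 1/1 satisfied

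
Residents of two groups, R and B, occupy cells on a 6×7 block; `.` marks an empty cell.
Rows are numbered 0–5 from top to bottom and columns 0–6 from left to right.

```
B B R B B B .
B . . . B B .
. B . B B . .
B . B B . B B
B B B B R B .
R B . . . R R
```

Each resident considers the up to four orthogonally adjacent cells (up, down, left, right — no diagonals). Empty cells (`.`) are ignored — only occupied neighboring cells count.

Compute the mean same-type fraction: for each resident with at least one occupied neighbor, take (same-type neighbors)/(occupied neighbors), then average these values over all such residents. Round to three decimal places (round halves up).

0.756

(0,0)B 2/2
(0,1)B 1/2
(0,2)R 0/2
(0,3)B 1/2
(0,4)B 3/3
(0,5)B 2/2
(1,0)B 1/1
(1,4)B 3/3
(1,5)B 2/2
(2,1)B — no occupied neighbors
(2,3)B 2/2
(2,4)B 2/2
(3,0)B 1/1
(3,2)B 2/2
(3,3)B 3/3
(3,5)B 2/2
(3,6)B 1/1
(4,0)B 2/3
(4,1)B 3/3
(4,2)B 3/3
(4,3)B 2/3
(4,4)R 0/2
(4,5)B 1/3
(5,0)R 0/2
(5,1)B 1/2
(5,5)R 1/2
(5,6)R 1/1
Sum over 26 residents: 2/2 + 1/2 + 0/2 + 1/2 + 3/3 + 2/2 + 1/1 + 3/3 + 2/2 + 2/2 + 2/2 + 1/1 + 2/2 + 3/3 + 2/2 + 1/1 + 2/3 + 3/3 + 3/3 + 2/3 + 0/2 + 1/3 + 0/2 + 1/2 + 1/2 + 1/1 = 59/3; mean = 59/3 ÷ 26 = 59/78 = 0.756410… → 0.756.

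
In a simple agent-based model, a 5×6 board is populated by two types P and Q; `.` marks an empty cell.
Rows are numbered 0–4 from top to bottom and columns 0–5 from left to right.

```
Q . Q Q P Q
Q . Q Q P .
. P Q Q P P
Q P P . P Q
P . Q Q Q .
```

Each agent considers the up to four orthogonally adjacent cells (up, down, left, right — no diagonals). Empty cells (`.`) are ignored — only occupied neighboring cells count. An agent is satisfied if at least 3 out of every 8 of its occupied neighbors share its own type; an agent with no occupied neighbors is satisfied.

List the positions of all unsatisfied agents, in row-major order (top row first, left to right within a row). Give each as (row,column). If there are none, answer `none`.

(0,4), (0,5), (3,0), (3,2), (3,4), (3,5), (4,0)

(0,0)Q 1/1 ok
(0,2)Q 2/2 ok
(0,3)Q 2/3 ok
(0,4)P 1/3 unhappy
(0,5)Q 0/1 unhappy
(1,0)Q 1/1 ok
(1,2)Q 3/3 ok
(1,3)Q 3/4 ok
(1,4)P 2/3 ok
(2,1)P 1/2 ok
(2,2)Q 2/4 ok
(2,3)Q 2/3 ok
(2,4)P 3/4 ok
(2,5)P 1/2 ok
(3,0)Q 0/2 unhappy
(3,1)P 2/3 ok
(3,2)P 1/3 unhappy
(3,4)P 1/3 unhappy
(3,5)Q 0/2 unhappy
(4,0)P 0/1 unhappy
(4,2)Q 1/2 ok
(4,3)Q 2/2 ok
(4,4)Q 1/2 ok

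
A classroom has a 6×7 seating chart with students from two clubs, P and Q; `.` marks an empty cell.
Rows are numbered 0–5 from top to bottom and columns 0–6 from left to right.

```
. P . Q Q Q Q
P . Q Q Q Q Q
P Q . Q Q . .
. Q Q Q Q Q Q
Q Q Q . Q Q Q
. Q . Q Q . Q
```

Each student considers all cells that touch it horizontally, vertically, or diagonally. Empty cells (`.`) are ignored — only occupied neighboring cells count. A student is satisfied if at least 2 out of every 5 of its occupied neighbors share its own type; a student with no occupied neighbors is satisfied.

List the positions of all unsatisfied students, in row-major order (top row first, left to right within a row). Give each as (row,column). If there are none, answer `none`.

(2,0)

(0,1)P 1/2 ok
(0,3)Q 4/4 ok
(0,4)Q 5/5 ok
(0,5)Q 5/5 ok
(0,6)Q 3/3 ok
(1,0)P 2/3 ok
(1,2)Q 4/5 ok
(1,3)Q 6/6 ok
(1,4)Q 7/7 ok
(1,5)Q 6/6 ok
(1,6)Q 3/3 ok
(2,0)P 1/3 unhappy
(2,1)Q 3/5 ok
(2,3)Q 7/7 ok
(2,4)Q 7/7 ok
(3,1)Q 5/6 ok
(3,2)Q 6/6 ok
(3,3)Q 6/6 ok
(3,4)Q 6/6 ok
(3,5)Q 6/6 ok
(3,6)Q 3/3 ok
(4,0)Q 3/3 ok
(4,1)Q 5/5 ok
(4,2)Q 6/6 ok
(4,4)Q 6/6 ok
(4,5)Q 7/7 ok
(4,6)Q 4/4 ok
(5,1)Q 3/3 ok
(5,3)Q 3/3 ok
(5,4)Q 3/3 ok
(5,6)Q 2/2 ok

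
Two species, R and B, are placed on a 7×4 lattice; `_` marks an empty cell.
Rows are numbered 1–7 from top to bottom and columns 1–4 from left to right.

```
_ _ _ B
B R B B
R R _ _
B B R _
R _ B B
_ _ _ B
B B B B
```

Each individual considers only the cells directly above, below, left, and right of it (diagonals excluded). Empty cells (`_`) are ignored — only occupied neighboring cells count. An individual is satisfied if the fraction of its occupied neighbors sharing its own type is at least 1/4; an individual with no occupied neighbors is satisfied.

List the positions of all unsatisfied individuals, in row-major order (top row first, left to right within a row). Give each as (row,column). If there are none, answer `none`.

Row 1: (1,4)B 1/1 satisfied
Row 2: (2,1)B 0/2 not · (2,2)R 1/3 satisfied · (2,3)B 1/2 satisfied · (2,4)B 2/2 satisfied
Row 3: (3,1)R 1/3 satisfied · (3,2)R 2/3 satisfied
Row 4: (4,1)B 1/3 satisfied · (4,2)B 1/3 satisfied · (4,3)R 0/2 not
Row 5: (5,1)R 0/1 not · (5,3)B 1/2 satisfied · (5,4)B 2/2 satisfied
Row 6: (6,4)B 2/2 satisfied
Row 7: (7,1)B 1/1 satisfied · (7,2)B 2/2 satisfied · (7,3)B 2/2 satisfied · (7,4)B 2/2 satisfied

(2,1), (4,3), (5,1)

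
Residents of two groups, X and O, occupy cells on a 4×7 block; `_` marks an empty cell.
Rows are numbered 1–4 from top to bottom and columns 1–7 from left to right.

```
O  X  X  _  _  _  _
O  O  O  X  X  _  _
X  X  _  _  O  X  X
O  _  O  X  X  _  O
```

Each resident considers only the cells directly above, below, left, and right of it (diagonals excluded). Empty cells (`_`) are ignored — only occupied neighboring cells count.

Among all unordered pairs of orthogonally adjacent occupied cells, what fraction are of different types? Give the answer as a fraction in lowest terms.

Scan each occupied cell's neighbors to the right and below so each pair is counted once.
From row 1: 3 unlike of 5 pairs (running 3/5).
From row 2: 4 unlike of 7 pairs (running 7/12).
From row 3: 4 unlike of 6 pairs (running 11/18).
From row 4: 1 unlike of 2 pairs (running 12/20).
Total adjacent occupied pairs: 20; unlike-type pairs: 12.
12/20 reduces to 3/5.

3/5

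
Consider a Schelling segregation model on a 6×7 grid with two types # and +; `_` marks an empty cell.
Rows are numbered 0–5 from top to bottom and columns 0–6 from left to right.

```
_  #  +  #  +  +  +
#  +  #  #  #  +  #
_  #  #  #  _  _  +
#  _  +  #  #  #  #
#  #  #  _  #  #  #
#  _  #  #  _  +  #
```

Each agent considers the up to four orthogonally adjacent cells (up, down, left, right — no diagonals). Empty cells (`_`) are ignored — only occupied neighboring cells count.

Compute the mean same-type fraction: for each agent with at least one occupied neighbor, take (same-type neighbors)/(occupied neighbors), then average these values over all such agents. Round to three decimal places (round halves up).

Row 0: (0,1)# 0/2 · (0,2)+ 0/3 · (0,3)# 1/3 · (0,4)+ 1/3 · (0,5)+ 3/3 · (0,6)+ 1/2
Row 1: (1,0)# 0/1 · (1,1)+ 0/4 · (1,2)# 2/4 · (1,3)# 4/4 · (1,4)# 1/3 · (1,5)+ 1/3 · (1,6)# 0/3
Row 2: (2,1)# 1/2 · (2,2)# 3/4 · (2,3)# 3/3 · (2,6)+ 0/2
Row 3: (3,0)# 1/1 · (3,2)+ 0/3 · (3,3)# 2/3 · (3,4)# 3/3 · (3,5)# 3/3 · (3,6)# 2/3
Row 4: (4,0)# 3/3 · (4,1)# 2/2 · (4,2)# 2/3 · (4,4)# 2/2 · (4,5)# 3/4 · (4,6)# 3/3
Row 5: (5,0)# 1/1 · (5,2)# 2/2 · (5,3)# 1/1 · (5,5)+ 0/2 · (5,6)# 1/2
Sum over 34 agents: 0/2 + 0/3 + 1/3 + 1/3 + 3/3 + 1/2 + 0/1 + 0/4 + 2/4 + 4/4 + 1/3 + 1/3 + 0/3 + 1/2 + 3/4 + 3/3 + 0/2 + 1/1 + 0/3 + 2/3 + 3/3 + 3/3 + 2/3 + 3/3 + 2/2 + 2/3 + 2/2 + 3/4 + 3/3 + 1/1 + 2/2 + 1/1 + 0/2 + 1/2 = 119/6; mean = 119/6 ÷ 34 = 7/12 = 0.583333… → 0.583.

0.583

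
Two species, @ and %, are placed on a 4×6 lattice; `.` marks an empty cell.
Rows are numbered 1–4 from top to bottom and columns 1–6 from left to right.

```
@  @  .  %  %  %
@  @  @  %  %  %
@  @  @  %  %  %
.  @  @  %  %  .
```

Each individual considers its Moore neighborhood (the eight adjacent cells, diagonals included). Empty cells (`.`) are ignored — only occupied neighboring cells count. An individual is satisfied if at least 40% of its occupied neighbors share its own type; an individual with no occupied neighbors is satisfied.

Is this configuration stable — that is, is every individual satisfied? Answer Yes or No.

Row 1: (1,1)@ 3/3 satisfied · (1,2)@ 4/4 satisfied · (1,4)% 3/4 satisfied · (1,5)% 5/5 satisfied · (1,6)% 3/3 satisfied
Row 2: (2,1)@ 5/5 satisfied · (2,2)@ 7/7 satisfied · (2,3)@ 4/7 satisfied · (2,4)% 5/7 satisfied · (2,5)% 8/8 satisfied · (2,6)% 5/5 satisfied
Row 3: (3,1)@ 4/4 satisfied · (3,2)@ 7/7 satisfied · (3,3)@ 5/8 satisfied · (3,4)% 5/8 satisfied · (3,5)% 7/7 satisfied · (3,6)% 4/4 satisfied
Row 4: (4,2)@ 4/4 satisfied · (4,3)@ 3/5 satisfied · (4,4)% 3/5 satisfied · (4,5)% 4/4 satisfied
All meet the threshold, so the configuration is stable.

Yes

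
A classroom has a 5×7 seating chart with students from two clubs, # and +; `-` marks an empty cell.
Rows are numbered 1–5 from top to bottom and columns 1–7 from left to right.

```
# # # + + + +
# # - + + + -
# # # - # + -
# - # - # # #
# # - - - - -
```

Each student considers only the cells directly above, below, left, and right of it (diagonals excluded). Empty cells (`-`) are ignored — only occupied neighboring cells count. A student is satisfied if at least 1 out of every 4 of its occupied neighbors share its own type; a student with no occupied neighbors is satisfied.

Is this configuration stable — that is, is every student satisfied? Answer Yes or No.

Row 1: (1,1)# 2/2 satisfied · (1,2)# 3/3 satisfied · (1,3)# 1/2 satisfied · (1,4)+ 2/3 satisfied · (1,5)+ 3/3 satisfied · (1,6)+ 3/3 satisfied · (1,7)+ 1/1 satisfied
Row 2: (2,1)# 3/3 satisfied · (2,2)# 3/3 satisfied · (2,4)+ 2/2 satisfied · (2,5)+ 3/4 satisfied · (2,6)+ 3/3 satisfied
Row 3: (3,1)# 3/3 satisfied · (3,2)# 3/3 satisfied · (3,3)# 2/2 satisfied · (3,5)# 1/3 satisfied · (3,6)+ 1/3 satisfied
Row 4: (4,1)# 2/2 satisfied · (4,3)# 1/1 satisfied · (4,5)# 2/2 satisfied · (4,6)# 2/3 satisfied · (4,7)# 1/1 satisfied
Row 5: (5,1)# 2/2 satisfied · (5,2)# 1/1 satisfied
All meet the threshold, so the configuration is stable.

Yes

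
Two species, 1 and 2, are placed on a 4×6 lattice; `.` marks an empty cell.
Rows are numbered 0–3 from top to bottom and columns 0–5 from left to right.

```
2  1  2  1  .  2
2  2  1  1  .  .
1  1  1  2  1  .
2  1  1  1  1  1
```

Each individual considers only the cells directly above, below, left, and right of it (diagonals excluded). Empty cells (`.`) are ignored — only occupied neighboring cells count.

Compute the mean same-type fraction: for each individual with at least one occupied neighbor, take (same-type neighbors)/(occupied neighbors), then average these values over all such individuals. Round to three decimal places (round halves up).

0.513

Row 0: (0,0)2 1/2 · (0,1)1 0/3 · (0,2)2 0/3 · (0,3)1 1/2 · (0,5)2 — no occupied neighbors
Row 1: (1,0)2 2/3 · (1,1)2 1/4 · (1,2)1 2/4 · (1,3)1 2/3
Row 2: (2,0)1 1/3 · (2,1)1 3/4 · (2,2)1 3/4 · (2,3)2 0/4 · (2,4)1 1/2
Row 3: (3,0)2 0/2 · (3,1)1 2/3 · (3,2)1 3/3 · (3,3)1 2/3 · (3,4)1 3/3 · (3,5)1 1/1
Sum over 19 individuals: 1/2 + 0/3 + 0/3 + 1/2 + 2/3 + 1/4 + 2/4 + 2/3 + 1/3 + 3/4 + 3/4 + 0/4 + 1/2 + 0/2 + 2/3 + 3/3 + 2/3 + 3/3 + 1/1 = 39/4; mean = 39/4 ÷ 19 = 39/76 = 0.513157… → 0.513.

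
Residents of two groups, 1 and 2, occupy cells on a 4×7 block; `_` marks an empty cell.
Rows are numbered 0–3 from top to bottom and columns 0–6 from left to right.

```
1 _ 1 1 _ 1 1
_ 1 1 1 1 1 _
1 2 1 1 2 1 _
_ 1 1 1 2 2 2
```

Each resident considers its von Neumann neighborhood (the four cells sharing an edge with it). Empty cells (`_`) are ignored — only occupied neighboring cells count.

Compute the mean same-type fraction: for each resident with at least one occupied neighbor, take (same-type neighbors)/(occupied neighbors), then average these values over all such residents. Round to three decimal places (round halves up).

(0,0)1 — no occupied neighbors
(0,2)1 2/2
(0,3)1 2/2
(0,5)1 2/2
(0,6)1 1/1
(1,1)1 1/2
(1,2)1 4/4
(1,3)1 4/4
(1,4)1 2/3
(1,5)1 3/3
(2,0)1 0/1
(2,1)2 0/4
(2,2)1 3/4
(2,3)1 3/4
(2,4)2 1/4
(2,5)1 1/3
(3,1)1 1/2
(3,2)1 3/3
(3,3)1 2/3
(3,4)2 2/3
(3,5)2 2/3
(3,6)2 1/1
Sum over 21 residents: 2/2 + 2/2 + 2/2 + 1/1 + 1/2 + 4/4 + 4/4 + 2/3 + 3/3 + 0/1 + 0/4 + 3/4 + 3/4 + 1/4 + 1/3 + 1/2 + 3/3 + 2/3 + 2/3 + 2/3 + 1/1 = 59/4; mean = 59/4 ÷ 21 = 59/84 = 0.702380… → 0.702.

0.702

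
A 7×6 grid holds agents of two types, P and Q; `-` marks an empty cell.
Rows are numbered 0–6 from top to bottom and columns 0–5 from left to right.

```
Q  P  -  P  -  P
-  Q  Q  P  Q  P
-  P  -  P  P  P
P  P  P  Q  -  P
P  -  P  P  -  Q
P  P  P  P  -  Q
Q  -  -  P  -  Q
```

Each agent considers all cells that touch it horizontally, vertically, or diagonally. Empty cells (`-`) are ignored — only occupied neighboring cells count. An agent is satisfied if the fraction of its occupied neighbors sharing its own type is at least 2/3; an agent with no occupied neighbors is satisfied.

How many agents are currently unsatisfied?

13

(0,0)Q 1/2 unhappy
(0,1)P 0/3 unhappy
(0,3)P 1/3 unhappy
(0,5)P 1/2 unhappy
(1,1)Q 2/4 unhappy
(1,2)Q 1/6 unhappy
(1,3)P 3/5 unhappy
(1,4)Q 0/7 unhappy
(1,5)P 3/4 ok
(2,1)P 3/5 unhappy
(2,3)P 3/6 unhappy
(2,4)P 5/7 ok
(2,5)P 3/4 ok
(3,0)P 3/3 ok
(3,1)P 5/5 ok
(3,2)P 5/6 ok
(3,3)Q 0/5 unhappy
(3,5)P 2/3 ok
(4,0)P 4/4 ok
(4,2)P 6/7 ok
(4,3)P 4/5 ok
(4,5)Q 1/2 unhappy
(5,0)P 2/3 ok
(5,1)P 4/5 ok
(5,2)P 5/5 ok
(5,3)P 4/4 ok
(5,5)Q 2/2 ok
(6,0)Q 0/2 unhappy
(6,3)P 2/2 ok
(6,5)Q 1/1 ok
Unsatisfied: (0,0), (0,1), (0,3), (0,5), (1,1), (1,2), (1,3), (1,4), (2,1), (2,3), (3,3), (4,5), (6,0) — 13 in total.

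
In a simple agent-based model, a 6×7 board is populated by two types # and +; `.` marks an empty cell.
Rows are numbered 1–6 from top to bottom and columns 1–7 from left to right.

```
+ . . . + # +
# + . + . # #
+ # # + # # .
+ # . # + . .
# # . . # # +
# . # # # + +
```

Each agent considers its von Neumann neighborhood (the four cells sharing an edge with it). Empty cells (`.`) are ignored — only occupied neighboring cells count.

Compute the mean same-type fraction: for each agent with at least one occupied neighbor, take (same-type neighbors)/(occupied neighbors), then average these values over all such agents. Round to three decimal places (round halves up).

0.497

Row 1: (1,1)+ 0/1 · (1,5)+ 0/1 · (1,6)# 1/3 · (1,7)+ 0/2
Row 2: (2,1)# 0/3 · (2,2)+ 0/2 · (2,4)+ 1/1 · (2,6)# 3/3 · (2,7)# 1/2
Row 3: (3,1)+ 1/3 · (3,2)# 2/4 · (3,3)# 1/2 · (3,4)+ 1/4 · (3,5)# 1/3 · (3,6)# 2/2
Row 4: (4,1)+ 1/3 · (4,2)# 2/3 · (4,4)# 0/2 · (4,5)+ 0/3
Row 5: (5,1)# 2/3 · (5,2)# 2/2 · (5,5)# 2/3 · (5,6)# 1/3 · (5,7)+ 1/2
Row 6: (6,1)# 1/1 · (6,3)# 1/1 · (6,4)# 2/2 · (6,5)# 2/3 · (6,6)+ 1/3 · (6,7)+ 2/2
Sum over 30 agents: 0/1 + 0/1 + 1/3 + 0/2 + 0/3 + 0/2 + 1/1 + 3/3 + 1/2 + 1/3 + 2/4 + 1/2 + 1/4 + 1/3 + 2/2 + 1/3 + 2/3 + 0/2 + 0/3 + 2/3 + 2/2 + 2/3 + 1/3 + 1/2 + 1/1 + 1/1 + 2/2 + 2/3 + 1/3 + 2/2 = 179/12; mean = 179/12 ÷ 30 = 179/360 = 0.497222… → 0.497.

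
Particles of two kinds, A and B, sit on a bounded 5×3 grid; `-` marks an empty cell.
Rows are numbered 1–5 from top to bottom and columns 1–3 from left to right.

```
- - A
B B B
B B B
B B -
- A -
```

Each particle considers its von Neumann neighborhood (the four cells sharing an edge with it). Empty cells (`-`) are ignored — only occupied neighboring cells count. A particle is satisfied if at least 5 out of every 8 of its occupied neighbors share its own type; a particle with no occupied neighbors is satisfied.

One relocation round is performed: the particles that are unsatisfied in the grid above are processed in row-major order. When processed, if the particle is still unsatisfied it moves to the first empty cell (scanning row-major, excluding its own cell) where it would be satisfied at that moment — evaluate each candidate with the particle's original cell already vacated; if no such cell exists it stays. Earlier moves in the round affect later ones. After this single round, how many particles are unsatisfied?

Initially unsatisfied (in order): (1,3), (5,2).
  (1,3) → (5,3).
  (5,2): no empty cell satisfies it; stays.
Resulting grid:
- - -
B B B
B B B
B B -
- A A
Unsatisfied now: (5,2).

1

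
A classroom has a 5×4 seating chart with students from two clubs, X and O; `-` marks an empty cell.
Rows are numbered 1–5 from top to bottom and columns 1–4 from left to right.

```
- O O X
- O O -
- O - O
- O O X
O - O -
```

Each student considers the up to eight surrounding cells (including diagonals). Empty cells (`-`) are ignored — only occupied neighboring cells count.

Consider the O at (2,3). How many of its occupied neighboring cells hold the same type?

5

Occupied neighbors of (2,3): (1,2)=O, (1,3)=O, (1,4)=X, (2,2)=O, (3,2)=O, (3,4)=O.
Same type (O): 5 of 6.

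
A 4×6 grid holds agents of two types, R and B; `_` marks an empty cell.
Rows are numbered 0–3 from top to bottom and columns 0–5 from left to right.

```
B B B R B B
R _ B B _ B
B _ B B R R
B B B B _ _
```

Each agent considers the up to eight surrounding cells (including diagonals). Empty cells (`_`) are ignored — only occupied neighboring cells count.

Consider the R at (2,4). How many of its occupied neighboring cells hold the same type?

1

Occupied neighbors of (2,4): (1,3)=B, (1,5)=B, (2,3)=B, (2,5)=R, (3,3)=B.
Same type (R): 1 of 5.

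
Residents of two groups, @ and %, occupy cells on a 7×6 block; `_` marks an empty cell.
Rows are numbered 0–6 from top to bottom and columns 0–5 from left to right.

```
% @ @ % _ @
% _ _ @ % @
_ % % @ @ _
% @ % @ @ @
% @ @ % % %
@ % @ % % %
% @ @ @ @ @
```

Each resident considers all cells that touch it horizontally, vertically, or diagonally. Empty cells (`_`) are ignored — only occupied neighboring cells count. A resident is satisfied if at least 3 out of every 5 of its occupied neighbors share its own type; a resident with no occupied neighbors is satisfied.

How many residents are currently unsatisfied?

(0,0)% 1/2 not
(0,1)@ 1/3 not
(0,2)@ 2/3 satisfied
(0,3)% 1/3 not
(0,5)@ 1/2 not
(1,0)% 2/3 satisfied
(1,3)@ 3/6 not
(1,4)% 1/6 not
(1,5)@ 2/3 satisfied
(2,1)% 4/5 satisfied
(2,2)% 2/6 not
(2,3)@ 4/7 not
(2,4)@ 6/7 satisfied
(3,0)% 2/4 not
(3,1)@ 2/7 not
(3,2)% 3/8 not
(3,3)@ 4/8 not
(3,4)@ 4/7 not
(3,5)@ 2/4 not
(4,0)% 2/5 not
(4,1)@ 4/8 not
(4,2)@ 4/8 not
(4,3)% 4/8 not
(4,4)% 5/8 satisfied
(4,5)% 3/5 satisfied
(5,0)@ 2/5 not
(5,1)% 2/8 not
(5,2)@ 5/8 satisfied
(5,3)% 3/8 not
(5,4)% 5/8 satisfied
(5,5)% 3/5 satisfied
(6,0)% 1/3 not
(6,1)@ 3/5 satisfied
(6,2)@ 3/5 satisfied
(6,3)@ 3/5 satisfied
(6,4)@ 2/5 not
(6,5)@ 1/3 not
Unsatisfied: (0,0), (0,1), (0,3), (0,5), (1,3), (1,4), (2,2), (2,3), (3,0), (3,1), (3,2), (3,3), (3,4), (3,5), (4,0), (4,1), (4,2), (4,3), (5,0), (5,1), (5,3), (6,0), (6,4), (6,5) — 24 in total.

24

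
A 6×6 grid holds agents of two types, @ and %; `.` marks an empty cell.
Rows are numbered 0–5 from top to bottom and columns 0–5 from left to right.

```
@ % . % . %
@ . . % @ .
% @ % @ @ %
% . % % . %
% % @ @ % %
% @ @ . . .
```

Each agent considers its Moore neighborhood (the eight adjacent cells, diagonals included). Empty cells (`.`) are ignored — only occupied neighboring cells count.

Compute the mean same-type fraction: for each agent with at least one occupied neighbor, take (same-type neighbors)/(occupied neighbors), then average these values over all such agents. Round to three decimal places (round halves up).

(0,0)@ 1/2
(0,1)% 0/2
(0,3)% 1/2
(0,5)% 0/1
(1,0)@ 2/4
(1,3)% 2/5
(1,4)@ 2/6
(2,0)% 1/3
(2,1)@ 1/5
(2,2)% 3/5
(2,3)@ 2/6
(2,4)@ 2/6
(2,5)% 1/3
(3,0)% 3/4
(3,2)% 3/7
(3,3)% 3/7
(3,5)% 3/4
(4,0)% 3/4
(4,1)% 4/7
(4,2)@ 3/6
(4,3)@ 2/5
(4,4)% 3/4
(4,5)% 2/2
(5,0)% 2/3
(5,1)@ 2/5
(5,2)@ 3/4
Sum over 26 agents: 1/2 + 0/2 + 1/2 + 0/1 + 2/4 + 2/5 + 2/6 + 1/3 + 1/5 + 3/5 + 2/6 + 2/6 + 1/3 + 3/4 + 3/7 + 3/7 + 3/4 + 3/4 + 4/7 + 3/6 + 2/5 + 3/4 + 2/2 + 2/3 + 2/5 + 3/4 = 1051/84; mean = 1051/84 ÷ 26 = 1051/2184 = 0.481227… → 0.481.

0.481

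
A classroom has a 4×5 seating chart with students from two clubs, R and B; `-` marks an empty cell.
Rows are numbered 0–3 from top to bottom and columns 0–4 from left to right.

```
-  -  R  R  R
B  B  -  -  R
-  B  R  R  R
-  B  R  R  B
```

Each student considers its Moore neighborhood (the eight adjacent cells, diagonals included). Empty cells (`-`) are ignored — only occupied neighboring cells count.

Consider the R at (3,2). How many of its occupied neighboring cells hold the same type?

3

Occupied neighbors of (3,2): (2,1)=B, (2,2)=R, (2,3)=R, (3,1)=B, (3,3)=R.
Same type (R): 3 of 5.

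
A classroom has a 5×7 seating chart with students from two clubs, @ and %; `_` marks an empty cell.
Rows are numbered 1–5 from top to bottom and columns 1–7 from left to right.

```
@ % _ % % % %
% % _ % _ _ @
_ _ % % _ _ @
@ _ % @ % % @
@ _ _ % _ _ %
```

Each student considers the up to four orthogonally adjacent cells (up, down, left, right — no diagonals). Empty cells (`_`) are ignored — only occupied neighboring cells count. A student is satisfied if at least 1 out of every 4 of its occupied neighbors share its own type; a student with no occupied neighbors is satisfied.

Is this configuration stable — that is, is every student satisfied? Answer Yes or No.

No

Row 1: (1,1)@ 0/2 ✗ · (1,2)% 1/2 ✓ · (1,4)% 2/2 ✓ · (1,5)% 2/2 ✓ · (1,6)% 2/2 ✓ · (1,7)% 1/2 ✓
Row 2: (2,1)% 1/2 ✓ · (2,2)% 2/2 ✓ · (2,4)% 2/2 ✓ · (2,7)@ 1/2 ✓
Row 3: (3,3)% 2/2 ✓ · (3,4)% 2/3 ✓ · (3,7)@ 2/2 ✓
Row 4: (4,1)@ 1/1 ✓ · (4,3)% 1/2 ✓ · (4,4)@ 0/4 ✗ · (4,5)% 1/2 ✓ · (4,6)% 1/2 ✓ · (4,7)@ 1/3 ✓
Row 5: (5,1)@ 1/1 ✓ · (5,4)% 0/1 ✗ · (5,7)% 0/1 ✗
For instance (1,1) has only 0/2 same-type neighbors, below 1/4.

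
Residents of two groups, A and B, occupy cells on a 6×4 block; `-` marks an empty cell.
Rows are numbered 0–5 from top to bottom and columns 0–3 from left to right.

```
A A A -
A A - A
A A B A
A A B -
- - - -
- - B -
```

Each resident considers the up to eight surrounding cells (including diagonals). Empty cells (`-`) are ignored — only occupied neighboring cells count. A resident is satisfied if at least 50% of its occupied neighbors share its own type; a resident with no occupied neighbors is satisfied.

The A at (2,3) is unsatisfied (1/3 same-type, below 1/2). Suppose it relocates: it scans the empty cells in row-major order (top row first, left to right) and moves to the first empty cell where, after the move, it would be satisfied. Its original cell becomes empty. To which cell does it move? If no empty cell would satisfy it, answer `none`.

Vacating (2,3). Empty cells in order:
  (0,3): 2/2 same-type → satisfied — stop here.

(0,3)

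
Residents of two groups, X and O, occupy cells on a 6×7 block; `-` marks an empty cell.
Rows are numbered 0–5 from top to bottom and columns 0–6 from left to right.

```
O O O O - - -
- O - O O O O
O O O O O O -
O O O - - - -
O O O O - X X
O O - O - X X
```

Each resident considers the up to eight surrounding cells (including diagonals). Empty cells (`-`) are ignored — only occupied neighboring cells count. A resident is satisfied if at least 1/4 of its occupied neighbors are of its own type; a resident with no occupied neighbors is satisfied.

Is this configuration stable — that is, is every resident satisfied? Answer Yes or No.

Yes

(0,0)O 2/2 ✓
(0,1)O 3/3 ✓
(0,2)O 4/4 ✓
(0,3)O 3/3 ✓
(1,1)O 6/6 ✓
(1,3)O 6/6 ✓
(1,4)O 6/6 ✓
(1,5)O 4/4 ✓
(1,6)O 2/2 ✓
(2,0)O 4/4 ✓
(2,1)O 6/6 ✓
(2,2)O 6/6 ✓
(2,3)O 5/5 ✓
(2,4)O 5/5 ✓
(2,5)O 4/4 ✓
(3,0)O 5/5 ✓
(3,1)O 8/8 ✓
(3,2)O 7/7 ✓
(4,0)O 5/5 ✓
(4,1)O 7/7 ✓
(4,2)O 6/6 ✓
(4,3)O 3/3 ✓
(4,5)X 3/3 ✓
(4,6)X 3/3 ✓
(5,0)O 3/3 ✓
(5,1)O 4/4 ✓
(5,3)O 2/2 ✓
(5,5)X 3/3 ✓
(5,6)X 3/3 ✓
All meet the threshold, so the configuration is stable.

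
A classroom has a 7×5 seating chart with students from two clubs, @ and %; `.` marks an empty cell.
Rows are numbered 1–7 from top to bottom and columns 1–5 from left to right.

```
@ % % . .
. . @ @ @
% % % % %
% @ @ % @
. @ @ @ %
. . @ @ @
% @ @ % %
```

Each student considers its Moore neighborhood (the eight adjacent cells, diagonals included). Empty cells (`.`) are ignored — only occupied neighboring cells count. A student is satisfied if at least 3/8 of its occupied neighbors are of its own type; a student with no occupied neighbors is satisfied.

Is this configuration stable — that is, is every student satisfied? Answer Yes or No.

(1,1)@ 0/1 unhappy
(1,2)% 1/3 unhappy
(1,3)% 1/3 unhappy
(2,3)@ 1/6 unhappy
(2,4)@ 2/6 unhappy
(2,5)@ 1/3 unhappy
(3,1)% 2/3 ok
(3,2)% 3/6 ok
(3,3)% 3/7 ok
(3,4)% 3/8 ok
(3,5)% 2/5 ok
(4,1)% 2/4 ok
(4,2)@ 3/7 ok
(4,3)@ 4/8 ok
(4,4)% 4/8 ok
(4,5)@ 1/5 unhappy
(5,2)@ 4/5 ok
(5,3)@ 6/7 ok
(5,4)@ 6/8 ok
(5,5)% 1/5 unhappy
(6,3)@ 6/7 ok
(6,4)@ 5/8 ok
(6,5)@ 2/5 ok
(7,1)% 0/1 unhappy
(7,2)@ 2/3 ok
(7,3)@ 3/4 ok
(7,4)% 1/5 unhappy
(7,5)% 1/3 unhappy
For instance (1,1) has only 0/1 same-type neighbors, below 3/8.

No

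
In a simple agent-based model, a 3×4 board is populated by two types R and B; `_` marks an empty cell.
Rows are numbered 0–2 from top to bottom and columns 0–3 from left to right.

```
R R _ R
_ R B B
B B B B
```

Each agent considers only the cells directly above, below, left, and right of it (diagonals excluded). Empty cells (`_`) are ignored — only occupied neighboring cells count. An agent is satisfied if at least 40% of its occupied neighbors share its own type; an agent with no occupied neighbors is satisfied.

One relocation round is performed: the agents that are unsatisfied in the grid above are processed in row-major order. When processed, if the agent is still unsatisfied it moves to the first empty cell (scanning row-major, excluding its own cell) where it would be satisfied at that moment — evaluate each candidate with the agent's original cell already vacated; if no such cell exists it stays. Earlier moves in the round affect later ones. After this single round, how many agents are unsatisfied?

0

Initially unsatisfied (in order): (0,3), (1,1).
  (0,3) → (0,2).
  (1,1) → (0,3).
Resulting grid:
R R R R
_ _ B B
B B B B
All satisfied now.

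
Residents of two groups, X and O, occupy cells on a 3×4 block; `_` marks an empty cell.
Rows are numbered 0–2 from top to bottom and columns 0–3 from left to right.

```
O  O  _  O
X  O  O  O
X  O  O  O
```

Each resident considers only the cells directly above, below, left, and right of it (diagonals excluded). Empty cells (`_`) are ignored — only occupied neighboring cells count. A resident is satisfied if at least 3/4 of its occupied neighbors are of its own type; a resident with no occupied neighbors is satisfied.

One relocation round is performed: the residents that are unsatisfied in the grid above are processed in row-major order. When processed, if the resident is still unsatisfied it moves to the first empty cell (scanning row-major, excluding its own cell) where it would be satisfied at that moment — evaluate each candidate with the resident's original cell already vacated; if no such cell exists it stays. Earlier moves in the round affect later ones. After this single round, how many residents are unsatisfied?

3

Initially unsatisfied (in order): (0,0), (1,0), (2,0), (2,1).
  (0,0) → (0,2).
  (1,0): no empty cell satisfies it; stays.
  (2,0): no empty cell satisfies it; stays.
  (2,1): no empty cell satisfies it; stays.
Resulting grid:
_ O O O
X O O O
X O O O
Unsatisfied now: (1,0), (2,0), (2,1).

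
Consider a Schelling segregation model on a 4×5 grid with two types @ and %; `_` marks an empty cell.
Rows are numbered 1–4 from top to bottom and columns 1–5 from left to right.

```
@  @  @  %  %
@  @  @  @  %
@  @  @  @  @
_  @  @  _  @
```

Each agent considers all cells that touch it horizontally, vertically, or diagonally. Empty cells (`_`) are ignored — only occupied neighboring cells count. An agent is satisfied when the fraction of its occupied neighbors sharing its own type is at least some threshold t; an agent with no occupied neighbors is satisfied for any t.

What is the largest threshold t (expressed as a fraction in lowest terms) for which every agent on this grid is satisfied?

Row 1: (1,1)@ 3/3 · (1,2)@ 5/5 · (1,3)@ 4/5 · (1,4)% 2/5 · (1,5)% 2/3
Row 2: (2,1)@ 5/5 · (2,2)@ 8/8 · (2,3)@ 7/8 · (2,4)@ 5/8 · (2,5)% 2/5
Row 3: (3,1)@ 4/4 · (3,2)@ 7/7 · (3,3)@ 7/7 · (3,4)@ 6/7 · (3,5)@ 3/4
Row 4: (4,2)@ 4/4 · (4,3)@ 4/4 · (4,5)@ 2/2
The smallest same-type fraction is 2/5 at (1,4), which reduces to 2/5. Any threshold above that leaves this agent unsatisfied.

2/5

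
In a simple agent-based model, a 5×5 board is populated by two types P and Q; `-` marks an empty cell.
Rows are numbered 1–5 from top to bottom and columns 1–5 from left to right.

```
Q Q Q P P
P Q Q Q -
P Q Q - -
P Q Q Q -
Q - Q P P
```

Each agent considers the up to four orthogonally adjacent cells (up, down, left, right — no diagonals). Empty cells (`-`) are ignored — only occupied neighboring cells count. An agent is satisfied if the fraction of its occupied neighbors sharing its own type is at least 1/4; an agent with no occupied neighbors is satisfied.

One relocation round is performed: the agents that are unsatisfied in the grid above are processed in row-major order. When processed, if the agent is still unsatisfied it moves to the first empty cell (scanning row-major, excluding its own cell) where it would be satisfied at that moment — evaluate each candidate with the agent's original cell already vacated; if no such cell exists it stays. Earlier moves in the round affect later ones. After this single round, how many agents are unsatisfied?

0

Initially unsatisfied (in order): (5,1).
  (5,1) → (2,5).
Resulting grid:
Q Q Q P P
P Q Q Q Q
P Q Q - -
P Q Q Q -
- - Q P P
All satisfied now.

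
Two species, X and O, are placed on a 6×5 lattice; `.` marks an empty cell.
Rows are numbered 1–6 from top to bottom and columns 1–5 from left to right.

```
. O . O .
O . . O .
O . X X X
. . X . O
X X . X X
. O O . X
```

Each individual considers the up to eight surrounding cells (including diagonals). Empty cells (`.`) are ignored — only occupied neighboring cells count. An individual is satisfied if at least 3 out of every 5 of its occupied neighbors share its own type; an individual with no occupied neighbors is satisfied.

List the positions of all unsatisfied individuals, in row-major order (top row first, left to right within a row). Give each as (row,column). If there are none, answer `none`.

(2,4), (3,5), (4,5), (5,1), (5,2), (6,2), (6,3)

Row 1: (1,2)O 1/1 ✓ · (1,4)O 1/1 ✓
Row 2: (2,1)O 2/2 ✓ · (2,4)O 1/4 ✗
Row 3: (3,1)O 1/1 ✓ · (3,3)X 2/3 ✓ · (3,4)X 3/5 ✓ · (3,5)X 1/3 ✗
Row 4: (4,3)X 4/4 ✓ · (4,5)O 0/4 ✗
Row 5: (5,1)X 1/2 ✗ · (5,2)X 2/4 ✗ · (5,4)X 3/5 ✓ · (5,5)X 2/3 ✓
Row 6: (6,2)O 1/3 ✗ · (6,3)O 1/3 ✗ · (6,5)X 2/2 ✓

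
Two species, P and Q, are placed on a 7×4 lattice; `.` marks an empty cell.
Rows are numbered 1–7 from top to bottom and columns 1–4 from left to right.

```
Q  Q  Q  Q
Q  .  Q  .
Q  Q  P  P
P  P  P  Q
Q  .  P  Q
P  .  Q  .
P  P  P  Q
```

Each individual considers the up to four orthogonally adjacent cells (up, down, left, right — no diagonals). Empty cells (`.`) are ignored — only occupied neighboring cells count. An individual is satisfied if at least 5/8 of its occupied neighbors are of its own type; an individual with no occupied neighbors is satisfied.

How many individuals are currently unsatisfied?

Row 1: (1,1)Q 2/2 ✓ · (1,2)Q 2/2 ✓ · (1,3)Q 3/3 ✓ · (1,4)Q 1/1 ✓
Row 2: (2,1)Q 2/2 ✓ · (2,3)Q 1/2 ✗
Row 3: (3,1)Q 2/3 ✓ · (3,2)Q 1/3 ✗ · (3,3)P 2/4 ✗ · (3,4)P 1/2 ✗
Row 4: (4,1)P 1/3 ✗ · (4,2)P 2/3 ✓ · (4,3)P 3/4 ✓ · (4,4)Q 1/3 ✗
Row 5: (5,1)Q 0/2 ✗ · (5,3)P 1/3 ✗ · (5,4)Q 1/2 ✗
Row 6: (6,1)P 1/2 ✗ · (6,3)Q 0/2 ✗
Row 7: (7,1)P 2/2 ✓ · (7,2)P 2/2 ✓ · (7,3)P 1/3 ✗ · (7,4)Q 0/1 ✗
Unsatisfied: (2,3), (3,2), (3,3), (3,4), (4,1), (4,4), (5,1), (5,3), (5,4), (6,1), (6,3), (7,3), (7,4) — 13 in total.

13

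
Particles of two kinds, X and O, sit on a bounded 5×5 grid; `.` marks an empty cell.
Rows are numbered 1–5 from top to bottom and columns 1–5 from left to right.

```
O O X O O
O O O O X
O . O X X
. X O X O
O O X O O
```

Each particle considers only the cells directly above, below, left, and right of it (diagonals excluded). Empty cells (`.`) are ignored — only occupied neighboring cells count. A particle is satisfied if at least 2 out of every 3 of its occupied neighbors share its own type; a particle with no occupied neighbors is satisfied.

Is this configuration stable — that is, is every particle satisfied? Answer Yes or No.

Row 1: (1,1)O 2/2 ✓ · (1,2)O 2/3 ✓ · (1,3)X 0/3 ✗ · (1,4)O 2/3 ✓ · (1,5)O 1/2 ✗
Row 2: (2,1)O 3/3 ✓ · (2,2)O 3/3 ✓ · (2,3)O 3/4 ✓ · (2,4)O 2/4 ✗ · (2,5)X 1/3 ✗
Row 3: (3,1)O 1/1 ✓ · (3,3)O 2/3 ✓ · (3,4)X 2/4 ✗ · (3,5)X 2/3 ✓
Row 4: (4,2)X 0/2 ✗ · (4,3)O 1/4 ✗ · (4,4)X 1/4 ✗ · (4,5)O 1/3 ✗
Row 5: (5,1)O 1/1 ✓ · (5,2)O 1/3 ✗ · (5,3)X 0/3 ✗ · (5,4)O 1/3 ✗ · (5,5)O 2/2 ✓
For instance (1,3) has only 0/3 same-type neighbors, below 2/3.

No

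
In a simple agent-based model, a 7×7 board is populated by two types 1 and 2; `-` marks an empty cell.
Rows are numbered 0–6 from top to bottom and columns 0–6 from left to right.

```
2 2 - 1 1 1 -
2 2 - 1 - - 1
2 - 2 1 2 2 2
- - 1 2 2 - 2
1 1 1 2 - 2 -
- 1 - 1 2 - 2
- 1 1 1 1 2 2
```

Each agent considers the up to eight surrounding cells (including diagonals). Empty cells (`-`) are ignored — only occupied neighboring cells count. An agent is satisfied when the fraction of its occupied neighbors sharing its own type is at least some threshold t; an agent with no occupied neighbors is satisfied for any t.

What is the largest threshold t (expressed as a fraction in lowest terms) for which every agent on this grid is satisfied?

1/3

(0,0)2 3/3
(0,1)2 3/3
(0,3)1 2/2
(0,4)1 3/3
(0,5)1 2/2
(1,0)2 4/4
(1,1)2 5/5
(1,3)1 3/5
(1,6)1 1/3
(2,0)2 2/2
(2,2)2 2/5
(2,3)1 2/6
(2,4)2 3/5
(2,5)2 4/5
(2,6)2 2/3
(3,2)1 3/6
(3,3)2 4/7
(3,4)2 5/6
(3,6)2 3/3
(4,0)1 2/2
(4,1)1 4/4
(4,2)1 4/6
(4,3)2 3/6
(4,5)2 4/4
(5,1)1 5/5
(5,3)1 4/6
(5,4)2 3/6
(5,6)2 3/3
(6,1)1 2/2
(6,2)1 4/4
(6,3)1 3/4
(6,4)1 2/4
(6,5)2 3/4
(6,6)2 2/2
The smallest same-type fraction is 1/3 at (1,6), which reduces to 1/3. Any threshold above that leaves this agent unsatisfied.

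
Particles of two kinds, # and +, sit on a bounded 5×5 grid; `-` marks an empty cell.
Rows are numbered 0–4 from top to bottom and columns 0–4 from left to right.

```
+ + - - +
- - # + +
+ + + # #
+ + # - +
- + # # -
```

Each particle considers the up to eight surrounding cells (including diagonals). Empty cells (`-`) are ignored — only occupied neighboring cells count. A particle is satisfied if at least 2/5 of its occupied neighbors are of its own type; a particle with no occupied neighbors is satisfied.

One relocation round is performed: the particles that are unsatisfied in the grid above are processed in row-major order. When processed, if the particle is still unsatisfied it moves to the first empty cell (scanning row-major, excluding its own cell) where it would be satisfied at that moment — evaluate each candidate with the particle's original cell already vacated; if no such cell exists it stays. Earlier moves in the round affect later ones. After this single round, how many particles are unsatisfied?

0

Initially unsatisfied (in order): (1,2), (2,4), (3,4).
  (1,2) → (3,3).
  (2,4): now satisfied by earlier moves; stays.
  (3,4) → (0,2).
Resulting grid:
+ + + - +
- - - + +
+ + + # #
+ + # # -
- + # # -
All satisfied now.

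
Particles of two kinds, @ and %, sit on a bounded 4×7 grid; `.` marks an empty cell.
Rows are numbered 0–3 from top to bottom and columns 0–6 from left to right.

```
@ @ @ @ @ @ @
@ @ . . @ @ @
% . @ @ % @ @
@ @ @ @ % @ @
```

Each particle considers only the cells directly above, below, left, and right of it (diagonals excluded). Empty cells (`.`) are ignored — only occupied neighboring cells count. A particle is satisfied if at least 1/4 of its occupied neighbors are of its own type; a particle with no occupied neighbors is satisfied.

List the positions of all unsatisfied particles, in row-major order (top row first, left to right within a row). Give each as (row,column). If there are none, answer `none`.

(2,0)

Row 0: (0,0)@ 2/2 ok · (0,1)@ 3/3 ok · (0,2)@ 2/2 ok · (0,3)@ 2/2 ok · (0,4)@ 3/3 ok · (0,5)@ 3/3 ok · (0,6)@ 2/2 ok
Row 1: (1,0)@ 2/3 ok · (1,1)@ 2/2 ok · (1,4)@ 2/3 ok · (1,5)@ 4/4 ok · (1,6)@ 3/3 ok
Row 2: (2,0)% 0/2 unhappy · (2,2)@ 2/2 ok · (2,3)@ 2/3 ok · (2,4)% 1/4 ok · (2,5)@ 3/4 ok · (2,6)@ 3/3 ok
Row 3: (3,0)@ 1/2 ok · (3,1)@ 2/2 ok · (3,2)@ 3/3 ok · (3,3)@ 2/3 ok · (3,4)% 1/3 ok · (3,5)@ 2/3 ok · (3,6)@ 2/2 ok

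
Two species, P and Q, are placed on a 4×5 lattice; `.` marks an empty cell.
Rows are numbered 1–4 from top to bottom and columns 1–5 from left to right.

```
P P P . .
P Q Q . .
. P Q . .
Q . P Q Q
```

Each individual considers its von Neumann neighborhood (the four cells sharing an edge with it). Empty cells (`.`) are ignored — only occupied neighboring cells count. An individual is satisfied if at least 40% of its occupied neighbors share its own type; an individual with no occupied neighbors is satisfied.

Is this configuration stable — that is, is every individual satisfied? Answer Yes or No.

No

Row 1: (1,1)P 2/2 ✓ · (1,2)P 2/3 ✓ · (1,3)P 1/2 ✓
Row 2: (2,1)P 1/2 ✓ · (2,2)Q 1/4 ✗ · (2,3)Q 2/3 ✓
Row 3: (3,2)P 0/2 ✗ · (3,3)Q 1/3 ✗
Row 4: (4,1)Q 0/0 ✓ · (4,3)P 0/2 ✗ · (4,4)Q 1/2 ✓ · (4,5)Q 1/1 ✓
For instance (2,2) has only 1/4 same-type neighbors, below 2/5.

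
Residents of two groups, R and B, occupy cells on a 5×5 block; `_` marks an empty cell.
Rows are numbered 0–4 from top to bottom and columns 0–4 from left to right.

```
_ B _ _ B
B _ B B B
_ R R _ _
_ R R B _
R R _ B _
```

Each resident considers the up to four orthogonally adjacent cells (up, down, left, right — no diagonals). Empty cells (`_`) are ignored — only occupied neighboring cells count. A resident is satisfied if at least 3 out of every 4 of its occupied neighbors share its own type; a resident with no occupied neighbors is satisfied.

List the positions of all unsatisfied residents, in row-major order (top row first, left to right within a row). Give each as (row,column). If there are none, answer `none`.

(1,2), (2,2), (3,2), (3,3)

(0,1)B 0/0 ✓
(0,4)B 1/1 ✓
(1,0)B 0/0 ✓
(1,2)B 1/2 ✗
(1,3)B 2/2 ✓
(1,4)B 2/2 ✓
(2,1)R 2/2 ✓
(2,2)R 2/3 ✗
(3,1)R 3/3 ✓
(3,2)R 2/3 ✗
(3,3)B 1/2 ✗
(4,0)R 1/1 ✓
(4,1)R 2/2 ✓
(4,3)B 1/1 ✓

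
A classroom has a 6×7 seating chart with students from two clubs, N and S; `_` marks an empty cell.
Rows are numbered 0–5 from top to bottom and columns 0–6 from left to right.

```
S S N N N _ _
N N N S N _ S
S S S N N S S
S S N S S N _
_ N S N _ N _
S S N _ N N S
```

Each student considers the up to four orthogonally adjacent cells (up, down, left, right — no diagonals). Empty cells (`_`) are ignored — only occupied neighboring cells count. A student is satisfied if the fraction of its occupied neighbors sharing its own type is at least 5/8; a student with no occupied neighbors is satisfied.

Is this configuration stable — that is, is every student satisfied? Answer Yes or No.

No

(0,0)S 1/2 not
(0,1)S 1/3 not
(0,2)N 2/3 satisfied
(0,3)N 2/3 satisfied
(0,4)N 2/2 satisfied
(1,0)N 1/3 not
(1,1)N 2/4 not
(1,2)N 2/4 not
(1,3)S 0/4 not
(1,4)N 2/3 satisfied
(1,6)S 1/1 satisfied
(2,0)S 2/3 satisfied
(2,1)S 3/4 satisfied
(2,2)S 1/4 not
(2,3)N 1/4 not
(2,4)N 2/4 not
(2,5)S 1/3 not
(2,6)S 2/2 satisfied
(3,0)S 2/2 satisfied
(3,1)S 2/4 not
(3,2)N 0/4 not
(3,3)S 1/4 not
(3,4)S 1/3 not
(3,5)N 1/3 not
(4,1)N 0/3 not
(4,2)S 0/4 not
(4,3)N 0/2 not
(4,5)N 2/2 satisfied
(5,0)S 1/1 satisfied
(5,1)S 1/3 not
(5,2)N 0/2 not
(5,4)N 1/1 satisfied
(5,5)N 2/3 satisfied
(5,6)S 0/1 not
For instance (0,0) has only 1/2 same-type neighbors, below 5/8.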